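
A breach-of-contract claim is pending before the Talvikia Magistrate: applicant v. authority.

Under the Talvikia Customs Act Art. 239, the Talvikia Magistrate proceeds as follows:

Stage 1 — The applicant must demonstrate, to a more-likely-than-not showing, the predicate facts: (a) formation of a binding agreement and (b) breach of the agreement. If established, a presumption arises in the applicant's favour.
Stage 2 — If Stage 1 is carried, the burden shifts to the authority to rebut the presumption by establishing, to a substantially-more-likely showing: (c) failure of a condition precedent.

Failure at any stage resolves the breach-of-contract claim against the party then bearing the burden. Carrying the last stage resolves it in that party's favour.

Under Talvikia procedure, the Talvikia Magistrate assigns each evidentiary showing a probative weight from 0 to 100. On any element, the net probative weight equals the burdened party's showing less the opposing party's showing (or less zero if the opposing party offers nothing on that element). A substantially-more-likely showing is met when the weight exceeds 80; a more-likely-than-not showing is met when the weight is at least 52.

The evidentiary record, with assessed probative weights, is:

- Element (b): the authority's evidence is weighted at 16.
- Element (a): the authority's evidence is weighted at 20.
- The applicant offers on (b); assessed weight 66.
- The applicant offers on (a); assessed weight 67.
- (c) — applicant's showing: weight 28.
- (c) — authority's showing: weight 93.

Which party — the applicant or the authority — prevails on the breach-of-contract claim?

authority

Stage 1 (applicant, a more-likely-than-not showing, weight is at least 52): (a) net 67−20=47 < 52 — fails; (b) net 66−16=50 < 52 — fails.
  The applicant does not carry Stage 1.
The authority prevails.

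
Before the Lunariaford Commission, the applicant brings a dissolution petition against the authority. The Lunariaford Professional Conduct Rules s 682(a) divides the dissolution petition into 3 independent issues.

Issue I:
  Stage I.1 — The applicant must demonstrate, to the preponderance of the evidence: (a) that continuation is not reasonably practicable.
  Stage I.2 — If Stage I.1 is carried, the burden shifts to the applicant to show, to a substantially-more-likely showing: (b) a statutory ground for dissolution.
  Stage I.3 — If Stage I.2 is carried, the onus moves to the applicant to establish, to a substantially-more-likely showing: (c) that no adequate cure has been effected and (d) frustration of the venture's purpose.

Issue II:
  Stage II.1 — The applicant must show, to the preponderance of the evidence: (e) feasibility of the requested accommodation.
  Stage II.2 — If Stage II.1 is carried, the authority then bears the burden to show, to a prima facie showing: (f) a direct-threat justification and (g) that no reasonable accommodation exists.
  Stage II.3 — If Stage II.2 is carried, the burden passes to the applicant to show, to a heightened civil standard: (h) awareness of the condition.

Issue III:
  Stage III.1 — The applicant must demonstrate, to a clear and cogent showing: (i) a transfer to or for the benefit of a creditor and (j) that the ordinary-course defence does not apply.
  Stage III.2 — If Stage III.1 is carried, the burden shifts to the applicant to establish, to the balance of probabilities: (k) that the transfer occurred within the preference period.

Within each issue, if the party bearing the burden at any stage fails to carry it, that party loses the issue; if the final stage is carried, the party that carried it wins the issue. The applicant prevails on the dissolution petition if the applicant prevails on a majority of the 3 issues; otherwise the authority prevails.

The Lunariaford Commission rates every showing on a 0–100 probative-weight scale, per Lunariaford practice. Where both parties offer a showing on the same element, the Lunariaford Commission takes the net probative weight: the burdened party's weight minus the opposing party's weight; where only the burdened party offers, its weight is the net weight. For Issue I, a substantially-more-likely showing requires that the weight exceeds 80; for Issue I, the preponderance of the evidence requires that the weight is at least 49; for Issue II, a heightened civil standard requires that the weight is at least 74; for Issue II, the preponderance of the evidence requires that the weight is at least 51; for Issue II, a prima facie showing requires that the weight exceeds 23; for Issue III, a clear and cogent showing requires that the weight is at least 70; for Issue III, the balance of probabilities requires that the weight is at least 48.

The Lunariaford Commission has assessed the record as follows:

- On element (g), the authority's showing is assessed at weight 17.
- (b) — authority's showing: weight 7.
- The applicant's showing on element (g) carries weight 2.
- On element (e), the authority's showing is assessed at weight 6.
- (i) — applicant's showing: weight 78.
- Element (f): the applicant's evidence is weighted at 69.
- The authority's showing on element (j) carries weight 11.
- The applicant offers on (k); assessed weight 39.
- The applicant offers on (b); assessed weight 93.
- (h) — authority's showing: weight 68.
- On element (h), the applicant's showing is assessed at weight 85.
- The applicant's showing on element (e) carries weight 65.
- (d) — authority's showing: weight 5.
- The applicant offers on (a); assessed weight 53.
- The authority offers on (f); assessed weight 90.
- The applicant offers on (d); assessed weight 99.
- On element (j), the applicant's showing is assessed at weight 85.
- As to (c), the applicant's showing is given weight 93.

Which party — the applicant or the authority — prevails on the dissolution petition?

applicant

— Issue I —
At Stage I.1 the applicant must meet the preponderance of the evidence (weight is at least 49): on (a) the weight is 53, which does reach 49, so (a) meets the standard.
  Stage I.1 is satisfied; the applicant continues to bear the burden.
At Stage I.2 the applicant must meet a substantially-more-likely showing (weight exceeds 80): on (b) the weight is 93 less the opposing 7 gives net 86, > 80, so (b) meets the standard.
  Stage I.2 carried; the burden remains with the applicant.
At Stage I.3 the applicant must meet a substantially-more-likely showing (weight exceeds 80): on (c) the weight is 93, which does exceed 80, so (c) meets the standard; on (d) the weight is 99 less the opposing 5 gives net 94, > 80, so (d) meets the standard.
  All elements met at the final stage.
With every stage satisfied, the applicant prevails on this issue.
— Issue II —
Stage II.1 — burden on applicant; standard: the preponderance of the evidence (weight is at least 51).
    (e): 65 − 6 = 59 ≥ 51 [met]
  All elements met. The burden passes to the authority.
Stage II.2 — burden on authority; standard: a prima facie showing (weight exceeds 23).
    (f): 90 − 69 = 21 ≤ 23 [not met]
    (g): 17 − 2 = 15 ≤ 23 [not met]
  The authority does not carry Stage II.2.
So the applicant prevails on this issue.
— Issue III —
Stage III.1 — burden on applicant; standard: a clear and cogent showing (weight is at least 70).
    (i): 78 ≥ 70 [met]
    (j): 85 − 11 = 74 ≥ 70 [met]
  Stage III.1 is satisfied; the applicant continues to bear the burden.
Stage III.2 — burden on applicant; standard: the balance of probabilities (weight is at least 48).
    (k): 39 < 48 [not met]
  Not every element is met, so the applicant fails to carry Stage III.2.
The authority prevails on this issue.
Per-issue: Issue I → applicant; Issue II → applicant; Issue III → authority. The applicant must prevail on a majority of issues; overall, the applicant prevails.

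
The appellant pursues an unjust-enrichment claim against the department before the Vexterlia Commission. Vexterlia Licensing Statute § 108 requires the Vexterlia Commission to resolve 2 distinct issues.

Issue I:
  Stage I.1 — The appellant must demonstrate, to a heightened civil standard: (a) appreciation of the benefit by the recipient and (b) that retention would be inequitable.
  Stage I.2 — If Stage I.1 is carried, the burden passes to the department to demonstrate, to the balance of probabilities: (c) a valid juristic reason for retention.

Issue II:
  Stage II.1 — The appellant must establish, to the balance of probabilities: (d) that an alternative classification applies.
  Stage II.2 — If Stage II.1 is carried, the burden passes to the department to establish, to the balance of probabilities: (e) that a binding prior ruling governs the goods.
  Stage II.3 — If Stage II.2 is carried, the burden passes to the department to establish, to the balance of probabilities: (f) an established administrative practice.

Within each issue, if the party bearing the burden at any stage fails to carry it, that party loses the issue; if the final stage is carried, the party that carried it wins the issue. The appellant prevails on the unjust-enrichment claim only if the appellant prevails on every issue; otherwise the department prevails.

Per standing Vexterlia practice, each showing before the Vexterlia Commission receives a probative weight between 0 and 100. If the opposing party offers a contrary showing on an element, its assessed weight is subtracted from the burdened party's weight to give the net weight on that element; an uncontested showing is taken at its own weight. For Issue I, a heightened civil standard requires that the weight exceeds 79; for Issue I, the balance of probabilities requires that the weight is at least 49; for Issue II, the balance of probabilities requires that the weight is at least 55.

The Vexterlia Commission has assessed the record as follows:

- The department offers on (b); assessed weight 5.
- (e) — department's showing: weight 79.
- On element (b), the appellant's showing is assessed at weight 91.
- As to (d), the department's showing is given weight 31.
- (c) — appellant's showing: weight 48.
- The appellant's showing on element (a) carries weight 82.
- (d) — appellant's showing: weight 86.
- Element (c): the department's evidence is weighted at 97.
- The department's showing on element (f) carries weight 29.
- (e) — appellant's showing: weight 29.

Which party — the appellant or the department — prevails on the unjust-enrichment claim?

department

— Issue I —
Stage I.1 (appellant, a heightened civil standard, weight exceeds 79): (a) 82 > 79 — meets; (b) net 91−5=86 > 79 — meets.
  Stage I.1 carried; the burden shifts to the department.
Stage I.2 (department, the balance of probabilities, weight is at least 49): (c) net 97−48=49 ≥ 49 — meets.
  Stage I.2 carried; the final stage is satisfied.
With every stage satisfied, the department prevails on this issue.
— Issue II —
Stage II.1 — burden on appellant; standard: the balance of probabilities (weight is at least 55).
    (d): 86 − 31 = 55 ≥ 55 [met]
  Stage II.1 is satisfied; the onus moves to the department.
Stage II.2 — burden on department; standard: the balance of probabilities (weight is at least 55).
    (e): 79 − 29 = 50 < 55 [not met]
  The department does not carry Stage II.2.
The analysis ends at Stage II.2; the appellant prevails on this issue.
Per-issue: Issue I → department; Issue II → appellant. The appellant must prevail on every issue; overall, the department prevails.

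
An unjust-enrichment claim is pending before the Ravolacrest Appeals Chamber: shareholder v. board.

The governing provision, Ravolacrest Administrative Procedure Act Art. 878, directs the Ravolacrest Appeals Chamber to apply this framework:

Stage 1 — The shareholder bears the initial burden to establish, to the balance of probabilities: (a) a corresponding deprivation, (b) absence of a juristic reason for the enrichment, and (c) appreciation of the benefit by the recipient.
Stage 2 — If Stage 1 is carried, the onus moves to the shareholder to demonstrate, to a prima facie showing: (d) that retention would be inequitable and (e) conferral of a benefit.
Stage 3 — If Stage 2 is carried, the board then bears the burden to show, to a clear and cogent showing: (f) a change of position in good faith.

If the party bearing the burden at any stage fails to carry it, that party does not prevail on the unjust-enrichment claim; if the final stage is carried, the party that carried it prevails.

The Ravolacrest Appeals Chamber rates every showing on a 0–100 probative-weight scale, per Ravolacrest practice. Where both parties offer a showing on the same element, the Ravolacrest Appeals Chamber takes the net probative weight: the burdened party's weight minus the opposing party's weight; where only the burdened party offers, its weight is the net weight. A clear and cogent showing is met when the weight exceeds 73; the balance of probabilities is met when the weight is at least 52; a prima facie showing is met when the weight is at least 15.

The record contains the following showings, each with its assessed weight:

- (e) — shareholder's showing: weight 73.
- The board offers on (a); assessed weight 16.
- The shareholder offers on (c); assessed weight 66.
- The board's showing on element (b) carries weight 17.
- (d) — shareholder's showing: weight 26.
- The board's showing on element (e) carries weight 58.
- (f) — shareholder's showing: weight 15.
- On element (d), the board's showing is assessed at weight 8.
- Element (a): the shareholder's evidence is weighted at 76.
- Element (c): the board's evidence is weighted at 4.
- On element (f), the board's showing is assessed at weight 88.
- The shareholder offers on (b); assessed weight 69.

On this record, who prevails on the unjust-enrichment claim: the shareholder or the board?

At Stage 1 the shareholder must meet the balance of probabilities (weight is at least 52): on (a) the weight is 76 less the opposing 16 gives net 60, which does reach 52, so (a) meets the standard; on (b) the weight is 69 less the opposing 17 gives net 52, ≥ 52, so (b) meets the standard; on (c) the weight is 66 less the opposing 4 gives net 62, ≥ 52, so (c) meets the standard.
  Stage 1 is satisfied; the shareholder continues to bear the burden.
At Stage 2 the shareholder must meet a prima facie showing (weight is at least 15): on (d) the weight is 26 less the opposing 8 gives net 18, ≥ 15, so (d) meets the standard; on (e) the weight is 73 less the opposing 58 gives net 15, ≥ 15, so (e) meets the standard.
  Stage 2 carried; the burden shifts to the board.
At Stage 3 the board must meet a clear and cogent showing (weight exceeds 73): on (f) the weight is 88 less the opposing 15 gives net 73, ≤ 73, so (f) does not meet the standard.
  Stage 3 not carried; the board fails its burden.
The shareholder prevails.

shareholder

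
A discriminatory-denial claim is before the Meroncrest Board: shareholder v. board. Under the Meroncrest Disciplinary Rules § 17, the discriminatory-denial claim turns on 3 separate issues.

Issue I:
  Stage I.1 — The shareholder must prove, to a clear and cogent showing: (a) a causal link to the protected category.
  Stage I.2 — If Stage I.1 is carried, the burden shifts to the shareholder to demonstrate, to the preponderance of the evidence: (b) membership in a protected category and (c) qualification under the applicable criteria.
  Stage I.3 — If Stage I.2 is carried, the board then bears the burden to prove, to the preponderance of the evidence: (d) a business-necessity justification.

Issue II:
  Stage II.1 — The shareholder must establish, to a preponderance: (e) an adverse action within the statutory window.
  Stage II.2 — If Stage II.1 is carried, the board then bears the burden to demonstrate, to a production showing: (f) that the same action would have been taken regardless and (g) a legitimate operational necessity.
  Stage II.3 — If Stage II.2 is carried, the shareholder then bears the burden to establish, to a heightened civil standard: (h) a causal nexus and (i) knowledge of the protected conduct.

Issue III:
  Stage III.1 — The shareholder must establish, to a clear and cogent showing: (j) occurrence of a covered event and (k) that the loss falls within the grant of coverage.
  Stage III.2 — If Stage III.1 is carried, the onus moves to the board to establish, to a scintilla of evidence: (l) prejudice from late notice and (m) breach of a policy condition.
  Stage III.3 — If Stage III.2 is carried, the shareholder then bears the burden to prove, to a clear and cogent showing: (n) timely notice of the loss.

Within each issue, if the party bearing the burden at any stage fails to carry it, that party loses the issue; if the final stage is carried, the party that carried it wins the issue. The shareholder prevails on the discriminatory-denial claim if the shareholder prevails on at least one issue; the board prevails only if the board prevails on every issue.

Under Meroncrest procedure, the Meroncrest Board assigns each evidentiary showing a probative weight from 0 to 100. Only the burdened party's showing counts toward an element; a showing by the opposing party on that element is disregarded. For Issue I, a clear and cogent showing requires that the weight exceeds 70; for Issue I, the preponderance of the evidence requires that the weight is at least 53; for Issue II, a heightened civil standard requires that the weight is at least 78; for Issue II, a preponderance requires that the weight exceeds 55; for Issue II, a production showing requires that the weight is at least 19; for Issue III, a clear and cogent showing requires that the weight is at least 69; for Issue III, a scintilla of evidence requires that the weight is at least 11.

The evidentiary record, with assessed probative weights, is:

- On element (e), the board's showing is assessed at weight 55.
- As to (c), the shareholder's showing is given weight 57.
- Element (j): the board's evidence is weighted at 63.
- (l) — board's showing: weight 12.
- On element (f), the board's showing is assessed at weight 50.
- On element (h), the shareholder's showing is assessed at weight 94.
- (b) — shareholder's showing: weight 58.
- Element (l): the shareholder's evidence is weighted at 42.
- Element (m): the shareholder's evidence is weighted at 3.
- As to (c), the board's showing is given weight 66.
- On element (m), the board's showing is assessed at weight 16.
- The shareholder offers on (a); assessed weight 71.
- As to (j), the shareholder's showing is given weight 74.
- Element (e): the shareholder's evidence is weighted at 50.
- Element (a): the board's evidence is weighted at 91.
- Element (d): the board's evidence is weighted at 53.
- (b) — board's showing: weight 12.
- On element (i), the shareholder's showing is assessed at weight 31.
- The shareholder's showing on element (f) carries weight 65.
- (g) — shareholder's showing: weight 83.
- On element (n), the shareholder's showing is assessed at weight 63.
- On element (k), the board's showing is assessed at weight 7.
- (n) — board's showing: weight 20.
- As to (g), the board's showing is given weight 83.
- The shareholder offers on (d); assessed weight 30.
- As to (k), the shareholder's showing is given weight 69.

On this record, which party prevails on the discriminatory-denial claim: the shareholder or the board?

board

— Issue I —
Stage I.1 (shareholder, a clear and cogent showing, weight exceeds 70): (a) 71 (board's 91 disregarded) > 70 — meets.
  Stage I.1 is satisfied; the shareholder continues to bear the burden.
Stage I.2 (shareholder, the preponderance of the evidence, weight is at least 53): (b) 58 (board's 12 disregarded) ≥ 53 — meets; (c) 57 (board's 66 disregarded) ≥ 53 — meets.
  Stage I.2 is satisfied; the onus moves to the board.
Stage I.3 (board, the preponderance of the evidence, weight is at least 53): (d) 53 (shareholder's 30 disregarded) ≥ 53 — meets.
  The board carries the last stage.
All stages carried — the board prevails on this issue.
— Issue II —
At Stage II.1 the shareholder must meet a preponderance (weight exceeds 55): on (e) the weight is 50 (the board's 55 is given no effect), ≤ 55, so (e) does not meet the standard.
  Not every element is met, so the shareholder fails to carry Stage II.1.
The board prevails on this issue.
— Issue III —
Stage III.1 — burden on shareholder; standard: a clear and cogent showing (weight is at least 69).
    (j): 74 (board's 63 disregarded) ≥ 69 [met]
    (k): 69 (board's 7 disregarded) ≥ 69 [met]
  All elements met. The burden passes to the board.
Stage III.2 — burden on board; standard: a scintilla of evidence (weight is at least 11).
    (l): 12 (shareholder's 42 disregarded) ≥ 11 [met]
    (m): 16 (shareholder's 3 disregarded) ≥ 11 [met]
  The board carries Stage III.2; the shareholder now bears the burden.
Stage III.3 — burden on shareholder; standard: a clear and cogent showing (weight is at least 69).
    (n): 63 (board's 20 disregarded) < 69 [not met]
  Stage III.3 not carried; the shareholder fails its burden.
So the board prevails on this issue.
Per-issue: Issue I → board; Issue II → board; Issue III → board. The shareholder must prevail on at least one issue; overall, the board prevails.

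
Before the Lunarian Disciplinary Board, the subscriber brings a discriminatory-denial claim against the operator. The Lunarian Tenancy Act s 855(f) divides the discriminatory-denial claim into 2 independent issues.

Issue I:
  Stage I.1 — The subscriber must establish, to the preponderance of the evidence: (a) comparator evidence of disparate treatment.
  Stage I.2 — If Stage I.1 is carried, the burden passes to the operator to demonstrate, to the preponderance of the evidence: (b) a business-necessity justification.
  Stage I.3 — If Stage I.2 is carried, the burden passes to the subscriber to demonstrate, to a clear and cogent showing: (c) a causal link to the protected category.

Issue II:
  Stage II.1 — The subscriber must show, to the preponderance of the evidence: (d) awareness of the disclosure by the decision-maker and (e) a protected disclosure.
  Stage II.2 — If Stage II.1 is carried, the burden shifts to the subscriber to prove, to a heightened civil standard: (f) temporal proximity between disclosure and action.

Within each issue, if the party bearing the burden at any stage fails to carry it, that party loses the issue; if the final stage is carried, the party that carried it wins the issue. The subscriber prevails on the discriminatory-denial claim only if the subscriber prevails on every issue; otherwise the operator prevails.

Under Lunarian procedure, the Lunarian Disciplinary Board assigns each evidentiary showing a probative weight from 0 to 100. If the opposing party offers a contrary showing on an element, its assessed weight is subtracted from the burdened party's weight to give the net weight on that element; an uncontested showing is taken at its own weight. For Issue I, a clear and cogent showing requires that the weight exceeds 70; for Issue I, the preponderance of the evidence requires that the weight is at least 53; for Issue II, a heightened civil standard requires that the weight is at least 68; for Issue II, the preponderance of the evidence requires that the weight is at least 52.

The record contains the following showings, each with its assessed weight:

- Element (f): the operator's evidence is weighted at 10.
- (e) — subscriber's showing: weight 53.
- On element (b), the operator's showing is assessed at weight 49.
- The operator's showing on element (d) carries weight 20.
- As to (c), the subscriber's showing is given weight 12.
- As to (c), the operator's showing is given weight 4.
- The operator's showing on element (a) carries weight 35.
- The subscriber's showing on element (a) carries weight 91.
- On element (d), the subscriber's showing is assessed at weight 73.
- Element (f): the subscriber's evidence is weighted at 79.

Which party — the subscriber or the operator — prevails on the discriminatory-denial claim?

subscriber

— Issue I —
Stage I.1 (subscriber, the preponderance of the evidence, weight is at least 53): (a) net 91−35=56 ≥ 53 — meets.
  All elements met. The burden passes to the operator.
Stage I.2 (operator, the preponderance of the evidence, weight is at least 53): (b) 49 < 53 — fails.
  Not every element is met, so the operator fails to carry Stage I.2.
The analysis ends at Stage I.2; the subscriber prevails on this issue.
— Issue II —
At Stage II.1 the subscriber must meet the preponderance of the evidence (weight is at least 52): on (d) the weight is 73 less the opposing 20 gives net 53, which does reach 52, so (d) meets the standard; on (e) the weight is 53, which does reach 52, so (e) meets the standard.
  All elements met. The subscriber retains the burden for Stage II.2.
At Stage II.2 the subscriber must meet a heightened civil standard (weight is at least 68): on (f) the weight is 79 less the opposing 10 gives net 69, ≥ 68, so (f) meets the standard.
  Stage II.2 carried; the final stage is satisfied.
Every stage carried; the subscriber prevails on this issue.
Per-issue: Issue I → subscriber; Issue II → subscriber. The subscriber must prevail on every issue; overall, the subscriber prevails.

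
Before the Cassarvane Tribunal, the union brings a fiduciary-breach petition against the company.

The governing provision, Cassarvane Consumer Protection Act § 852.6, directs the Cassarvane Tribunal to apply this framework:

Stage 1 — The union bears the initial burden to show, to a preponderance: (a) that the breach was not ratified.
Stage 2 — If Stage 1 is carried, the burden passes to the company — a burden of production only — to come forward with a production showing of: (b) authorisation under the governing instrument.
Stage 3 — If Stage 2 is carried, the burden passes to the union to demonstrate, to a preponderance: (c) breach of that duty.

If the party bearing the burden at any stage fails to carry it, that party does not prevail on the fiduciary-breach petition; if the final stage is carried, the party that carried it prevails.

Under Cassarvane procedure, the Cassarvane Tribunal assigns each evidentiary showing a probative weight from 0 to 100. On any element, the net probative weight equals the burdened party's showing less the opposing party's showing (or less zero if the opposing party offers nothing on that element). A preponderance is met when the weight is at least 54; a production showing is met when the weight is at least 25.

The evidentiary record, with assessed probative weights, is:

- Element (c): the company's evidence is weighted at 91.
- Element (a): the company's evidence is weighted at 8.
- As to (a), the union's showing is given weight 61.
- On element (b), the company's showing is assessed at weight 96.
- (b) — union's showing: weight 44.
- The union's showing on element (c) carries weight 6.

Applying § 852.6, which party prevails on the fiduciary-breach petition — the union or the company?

Stage 1 — burden on union; standard: a preponderance (weight is at least 54).
    (a): 61 − 8 = 53 < 54 [not met]
  Stage 1 not carried; the union fails its burden.
The company prevails.

company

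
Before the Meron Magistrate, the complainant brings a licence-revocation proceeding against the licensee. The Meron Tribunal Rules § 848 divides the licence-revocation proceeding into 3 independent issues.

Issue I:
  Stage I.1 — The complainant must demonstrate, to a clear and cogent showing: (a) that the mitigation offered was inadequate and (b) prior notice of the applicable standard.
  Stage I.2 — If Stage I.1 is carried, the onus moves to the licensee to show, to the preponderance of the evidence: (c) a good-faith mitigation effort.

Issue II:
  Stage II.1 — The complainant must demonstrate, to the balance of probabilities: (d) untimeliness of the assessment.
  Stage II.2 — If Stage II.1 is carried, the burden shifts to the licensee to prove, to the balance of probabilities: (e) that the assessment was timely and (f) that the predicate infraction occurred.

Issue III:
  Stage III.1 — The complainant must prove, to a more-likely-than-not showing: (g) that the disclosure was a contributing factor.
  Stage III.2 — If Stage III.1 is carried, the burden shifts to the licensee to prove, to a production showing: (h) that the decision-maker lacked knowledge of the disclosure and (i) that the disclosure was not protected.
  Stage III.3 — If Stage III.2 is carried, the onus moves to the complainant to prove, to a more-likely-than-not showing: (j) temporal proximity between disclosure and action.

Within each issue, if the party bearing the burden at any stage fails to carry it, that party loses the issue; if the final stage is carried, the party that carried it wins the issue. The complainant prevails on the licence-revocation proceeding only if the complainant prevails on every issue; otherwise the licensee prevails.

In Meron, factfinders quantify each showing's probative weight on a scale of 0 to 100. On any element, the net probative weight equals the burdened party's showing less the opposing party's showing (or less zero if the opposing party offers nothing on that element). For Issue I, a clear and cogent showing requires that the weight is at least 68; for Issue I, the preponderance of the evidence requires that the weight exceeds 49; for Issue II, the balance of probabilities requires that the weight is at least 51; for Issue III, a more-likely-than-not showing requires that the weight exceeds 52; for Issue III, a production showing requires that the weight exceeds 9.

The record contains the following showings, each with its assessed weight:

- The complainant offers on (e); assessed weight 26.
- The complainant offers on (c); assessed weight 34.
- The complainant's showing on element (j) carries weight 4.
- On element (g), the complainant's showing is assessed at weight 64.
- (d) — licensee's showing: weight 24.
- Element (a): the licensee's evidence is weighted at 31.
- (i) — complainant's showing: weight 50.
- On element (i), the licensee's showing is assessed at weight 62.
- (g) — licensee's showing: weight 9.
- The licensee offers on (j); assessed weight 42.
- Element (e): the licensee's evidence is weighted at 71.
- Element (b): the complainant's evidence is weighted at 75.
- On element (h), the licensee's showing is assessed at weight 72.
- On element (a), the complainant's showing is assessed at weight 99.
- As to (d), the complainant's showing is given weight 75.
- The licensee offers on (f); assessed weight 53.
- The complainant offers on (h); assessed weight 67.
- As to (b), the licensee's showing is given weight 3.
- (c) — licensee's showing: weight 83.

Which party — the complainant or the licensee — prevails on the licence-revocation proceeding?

complainant

— Issue I —
Stage I.1 — burden on complainant; standard: a clear and cogent showing (weight is at least 68).
    (a): 99 − 31 = 68 ≥ 68 [met]
    (b): 75 − 3 = 72 ≥ 68 [met]
  All elements met. The burden passes to the licensee.
Stage I.2 — burden on licensee; standard: the preponderance of the evidence (weight exceeds 49).
    (c): 83 − 34 = 49 ≤ 49 [not met]
  Stage I.2 not carried; the licensee fails its burden.
The analysis ends at Stage I.2; the complainant prevails on this issue.
— Issue II —
Stage II.1 (complainant, the balance of probabilities, weight is at least 51): (d) net 75−24=51 ≥ 51 — meets.
  Stage II.1 is satisfied; the onus moves to the licensee.
Stage II.2 (licensee, the balance of probabilities, weight is at least 51): (e) net 71−26=45 < 51 — fails; (f) 53 ≥ 51 — meets.
  The licensee does not carry Stage II.2.
So the complainant prevails on this issue.
— Issue III —
At Stage III.1 the complainant must meet a more-likely-than-not showing (weight exceeds 52): on (g) the weight is 64 less the opposing 9 gives net 55, which does exceed 52, so (g) meets the standard.
  Stage III.1 is satisfied; the onus moves to the licensee.
At Stage III.2 the licensee must meet a production showing (weight exceeds 9): on (h) the weight is 72 less the opposing 67 gives net 5, which does not exceed 9, so (h) does not meet the standard; on (i) the weight is 62 less the opposing 50 gives net 12, > 9, so (i) meets the standard.
  Stage III.2 not carried; the licensee fails its burden.
The analysis ends at Stage III.2; the complainant prevails on this issue.
Per-issue: Issue I → complainant; Issue II → complainant; Issue III → complainant. The complainant must prevail on every issue; overall, the complainant prevails.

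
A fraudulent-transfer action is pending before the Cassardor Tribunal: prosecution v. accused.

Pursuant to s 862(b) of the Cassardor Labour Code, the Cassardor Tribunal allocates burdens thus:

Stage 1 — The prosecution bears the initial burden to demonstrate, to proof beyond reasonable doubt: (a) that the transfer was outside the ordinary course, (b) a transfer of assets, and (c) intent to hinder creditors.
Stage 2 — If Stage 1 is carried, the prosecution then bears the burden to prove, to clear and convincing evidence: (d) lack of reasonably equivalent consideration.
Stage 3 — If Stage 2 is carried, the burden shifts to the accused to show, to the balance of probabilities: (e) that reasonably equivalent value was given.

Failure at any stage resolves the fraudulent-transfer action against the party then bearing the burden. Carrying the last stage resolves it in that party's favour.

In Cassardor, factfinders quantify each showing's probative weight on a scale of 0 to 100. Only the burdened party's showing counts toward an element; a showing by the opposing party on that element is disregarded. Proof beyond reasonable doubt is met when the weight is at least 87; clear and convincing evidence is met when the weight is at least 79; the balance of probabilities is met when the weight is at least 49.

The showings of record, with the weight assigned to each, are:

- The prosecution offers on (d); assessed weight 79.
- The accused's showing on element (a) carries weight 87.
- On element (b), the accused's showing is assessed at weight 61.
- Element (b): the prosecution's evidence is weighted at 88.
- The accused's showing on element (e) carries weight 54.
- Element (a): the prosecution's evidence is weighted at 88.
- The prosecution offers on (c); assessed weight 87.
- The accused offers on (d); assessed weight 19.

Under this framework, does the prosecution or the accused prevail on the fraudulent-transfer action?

Stage 1 — burden on prosecution; standard: proof beyond reasonable doubt (weight is at least 87).
    (a): 88 (accused's 87 disregarded) ≥ 87 [met]
    (b): 88 (accused's 61 disregarded) ≥ 87 [met]
    (c): 87 ≥ 87 [met]
  All elements met. The prosecution retains the burden for Stage 2.
Stage 2 — burden on prosecution; standard: clear and convincing evidence (weight is at least 79).
    (d): 79 (accused's 19 disregarded) ≥ 79 [met]
  All elements met. The burden passes to the accused.
Stage 3 — burden on accused; standard: the balance of probabilities (weight is at least 49).
    (e): 54 ≥ 49 [met]
  All elements met at the final stage.
Every stage carried; the accused prevails.

accused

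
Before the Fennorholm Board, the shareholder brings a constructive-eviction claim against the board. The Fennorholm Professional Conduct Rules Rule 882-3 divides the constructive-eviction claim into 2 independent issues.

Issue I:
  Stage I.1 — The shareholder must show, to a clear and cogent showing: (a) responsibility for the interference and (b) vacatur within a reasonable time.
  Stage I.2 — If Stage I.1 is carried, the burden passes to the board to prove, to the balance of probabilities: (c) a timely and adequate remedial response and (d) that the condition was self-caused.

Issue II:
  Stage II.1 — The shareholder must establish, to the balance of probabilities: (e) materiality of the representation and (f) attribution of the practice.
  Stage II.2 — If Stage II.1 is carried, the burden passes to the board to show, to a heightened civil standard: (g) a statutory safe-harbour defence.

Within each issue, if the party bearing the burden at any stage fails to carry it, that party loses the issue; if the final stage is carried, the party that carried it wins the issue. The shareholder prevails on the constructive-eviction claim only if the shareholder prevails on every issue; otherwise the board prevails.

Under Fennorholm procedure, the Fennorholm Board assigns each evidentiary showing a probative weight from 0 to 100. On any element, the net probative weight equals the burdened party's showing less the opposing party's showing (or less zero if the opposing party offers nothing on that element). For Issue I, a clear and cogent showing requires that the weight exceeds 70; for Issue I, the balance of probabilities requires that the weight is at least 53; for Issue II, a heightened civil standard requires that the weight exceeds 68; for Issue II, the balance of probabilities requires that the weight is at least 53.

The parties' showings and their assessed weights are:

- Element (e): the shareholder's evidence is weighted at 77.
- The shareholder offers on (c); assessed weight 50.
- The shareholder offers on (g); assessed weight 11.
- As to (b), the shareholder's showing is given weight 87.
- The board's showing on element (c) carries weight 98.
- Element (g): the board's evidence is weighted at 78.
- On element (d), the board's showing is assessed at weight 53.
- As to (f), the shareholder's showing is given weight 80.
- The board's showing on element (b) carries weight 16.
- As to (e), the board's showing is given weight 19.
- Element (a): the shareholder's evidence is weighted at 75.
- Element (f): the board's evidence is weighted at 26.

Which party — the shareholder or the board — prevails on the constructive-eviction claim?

— Issue I —
Stage I.1 (shareholder, a clear and cogent showing, weight exceeds 70): (a) 75 > 70 — meets; (b) net 87−16=71 > 70 — meets.
  Stage I.1 carried; the burden shifts to the board.
Stage I.2 (board, the balance of probabilities, weight is at least 53): (c) net 98−50=48 < 53 — fails; (d) 53 ≥ 53 — meets.
  The board does not carry Stage I.2.
The analysis ends at Stage I.2; the shareholder prevails on this issue.
— Issue II —
Stage II.1 (shareholder, the balance of probabilities, weight is at least 53): (e) net 77−19=58 ≥ 53 — meets; (f) net 80−26=54 ≥ 53 — meets.
  The shareholder carries Stage II.1; the board now bears the burden.
Stage II.2 (board, a heightened civil standard, weight exceeds 68): (g) net 78−11=67 ≤ 68 — fails.
  The board does not carry Stage II.2.
So the shareholder prevails on this issue.
Per-issue: Issue I → shareholder; Issue II → shareholder. The shareholder must prevail on every issue; overall, the shareholder prevails.

shareholder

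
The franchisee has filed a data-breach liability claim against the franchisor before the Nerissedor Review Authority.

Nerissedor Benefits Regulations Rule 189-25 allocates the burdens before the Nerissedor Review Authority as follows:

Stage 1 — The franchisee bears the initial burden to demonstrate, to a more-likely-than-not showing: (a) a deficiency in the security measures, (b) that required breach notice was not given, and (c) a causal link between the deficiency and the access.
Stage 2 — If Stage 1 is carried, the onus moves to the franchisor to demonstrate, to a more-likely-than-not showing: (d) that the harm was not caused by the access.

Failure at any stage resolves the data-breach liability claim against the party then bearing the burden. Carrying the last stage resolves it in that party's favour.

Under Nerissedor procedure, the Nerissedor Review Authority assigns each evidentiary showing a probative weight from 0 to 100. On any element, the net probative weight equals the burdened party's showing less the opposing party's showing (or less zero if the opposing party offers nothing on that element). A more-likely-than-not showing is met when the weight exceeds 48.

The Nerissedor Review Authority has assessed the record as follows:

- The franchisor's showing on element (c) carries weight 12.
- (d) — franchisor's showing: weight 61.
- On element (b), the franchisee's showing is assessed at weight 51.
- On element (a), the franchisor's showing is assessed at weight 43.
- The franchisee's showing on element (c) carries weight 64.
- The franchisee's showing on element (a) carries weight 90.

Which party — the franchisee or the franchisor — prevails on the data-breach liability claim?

Stage 1 (franchisee, a more-likely-than-not showing, weight exceeds 48): (a) net 90−43=47 ≤ 48 — fails; (b) 51 > 48 — meets; (c) net 64−12=52 > 48 — meets.
  Not every element is met, so the franchisee fails to carry Stage 1.
The analysis ends at Stage 1; the franchisor prevails.

franchisor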